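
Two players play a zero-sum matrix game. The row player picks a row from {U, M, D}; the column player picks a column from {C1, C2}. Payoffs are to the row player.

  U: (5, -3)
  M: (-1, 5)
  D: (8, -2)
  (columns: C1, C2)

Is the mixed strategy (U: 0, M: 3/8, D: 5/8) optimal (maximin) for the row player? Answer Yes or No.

No

Against C1 this mix gives (3/8)·(-1) + (5/8)·8 = 37/8.
Against C2 this mix gives (3/8)·5 + (5/8)·(-2) = 5/8.
The column player will play C2, holding the row player to 5/8. Shifting weight toward the row that does better against C2 would raise this floor (the equalizing mix achieves 19/8 against both C2 and C1), so the proposed strategy is not optimal.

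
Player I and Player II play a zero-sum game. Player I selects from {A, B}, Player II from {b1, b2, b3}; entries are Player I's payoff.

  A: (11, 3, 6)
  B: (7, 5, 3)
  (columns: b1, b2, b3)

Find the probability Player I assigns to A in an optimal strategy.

Row minima: A → 3, B → 3; maximin = 3.
Column maxima: b1 → 11, b2 → 5, b3 → 6; minimax = 5.
3 ≠ 5, so there is no saddle point; optimal play is mixed.
b1 is strictly dominated by b2 (it gives Player I strictly more in every row), so Player II never plays it.
On the remaining 2×2 (A, B vs b2, b3):
Let Player I play A with probability p. Expected payoff against b2: 3p + 5(1−p) = −2p + 5; against b3: 6p + 3(1−p) = 3p + 3.
Setting these equal: −2p + 5 = 3p + 3 ⇒ −5p = -2 ⇒ p = 2/5, and the value is (-2)·(2/5) + 5 = 21/5.
For Player II: with q = P(b2), equating A's and B's payoffs gives −3q + 6 = 2q + 3 ⇒ q = 3/5.

2/5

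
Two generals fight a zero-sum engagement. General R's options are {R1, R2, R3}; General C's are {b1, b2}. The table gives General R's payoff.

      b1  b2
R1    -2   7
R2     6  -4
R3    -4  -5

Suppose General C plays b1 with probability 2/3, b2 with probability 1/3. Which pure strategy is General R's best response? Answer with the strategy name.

R2

Expected payoff of R1: (2/3)·(-2) + (1/3)·7 = 1.
Expected payoff of R2: (2/3)·6 + (1/3)·(-4) = 8/3.
Expected payoff of R3: (2/3)·(-4) + (1/3)·(-5) = -13/3.
The largest is 8/3, so General R's best response is R2.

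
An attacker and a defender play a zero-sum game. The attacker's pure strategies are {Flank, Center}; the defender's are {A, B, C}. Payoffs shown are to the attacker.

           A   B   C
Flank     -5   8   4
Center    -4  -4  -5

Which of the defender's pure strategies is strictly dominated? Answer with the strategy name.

B

C holds the attacker's payoff strictly below B in every row: 4 < 8, -5 < -4.
So B is strictly dominated for the defender.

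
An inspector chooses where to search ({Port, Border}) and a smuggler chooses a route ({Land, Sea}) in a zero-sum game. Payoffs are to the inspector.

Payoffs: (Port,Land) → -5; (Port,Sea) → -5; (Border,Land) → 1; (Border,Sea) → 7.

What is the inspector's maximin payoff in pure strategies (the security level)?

1

Row minima: Port → -5, Border → 1.
The best of these is 1.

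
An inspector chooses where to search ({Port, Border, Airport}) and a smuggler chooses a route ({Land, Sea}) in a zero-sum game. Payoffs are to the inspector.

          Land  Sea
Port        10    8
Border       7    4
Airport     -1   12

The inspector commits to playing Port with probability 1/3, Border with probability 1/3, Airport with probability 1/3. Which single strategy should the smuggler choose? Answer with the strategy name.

Land

If the smuggler plays Land, the inspector's expected payoff is (1/3)·10 + (1/3)·7 + (1/3)·(-1) = 16/3.
If the smuggler plays Sea, the inspector's expected payoff is (1/3)·8 + (1/3)·4 + (1/3)·12 = 8.
The smuggler minimizes the inspector's payoff; the smallest is 16/3, so the best response is Land.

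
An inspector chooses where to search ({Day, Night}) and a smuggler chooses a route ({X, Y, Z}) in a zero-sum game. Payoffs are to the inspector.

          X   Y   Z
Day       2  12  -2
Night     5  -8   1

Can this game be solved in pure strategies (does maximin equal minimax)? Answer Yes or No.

No

Row minima: Day → -2, Night → -8; maximin = -2.
Column maxima: X → 5, Y → 12, Z → 1; minimax = 1.
-2 ≠ 1, so no pure-strategy equilibrium exists.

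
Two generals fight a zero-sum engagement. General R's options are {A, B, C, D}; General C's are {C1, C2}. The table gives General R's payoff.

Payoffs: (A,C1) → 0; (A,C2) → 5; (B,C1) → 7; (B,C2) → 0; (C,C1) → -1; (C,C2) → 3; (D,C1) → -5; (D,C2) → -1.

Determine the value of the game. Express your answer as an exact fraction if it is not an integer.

Row minima: A → 0, B → 0, C → -1, D → -5; maximin = 0.
Column maxima: C1 → 7, C2 → 5; minimax = 5.
0 ≠ 5, so there is no saddle point; optimal play is mixed.
C is strictly dominated by A, so General R never plays it.
D is strictly dominated by A, so General R never plays it.
On the remaining 2×2 (A, B vs C1, C2):
Let General R play A with probability p. Expected payoff against C1: 0p + 7(1−p) = −7p + 7; against C2: 5p + 0(1−p) = 5p.
Setting these equal: −7p + 7 = 5p ⇒ −12p = -7 ⇒ p = 7/12, and the value is (-7)·(7/12) + 7 = 35/12.
For General C: with q = P(C1), equating A's and B's payoffs gives −5q + 5 = 7q ⇒ q = 5/12.

35/12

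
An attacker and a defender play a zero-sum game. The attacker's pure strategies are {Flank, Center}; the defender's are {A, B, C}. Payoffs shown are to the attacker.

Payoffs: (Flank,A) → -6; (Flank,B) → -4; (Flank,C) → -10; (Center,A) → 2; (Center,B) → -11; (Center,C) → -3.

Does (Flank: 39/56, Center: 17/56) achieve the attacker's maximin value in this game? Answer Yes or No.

No

Against A this mix gives (39/56)·(-6) + (17/56)·2 = -25/7.
Against B this mix gives (39/56)·(-4) + (17/56)·(-11) = -49/8.
Against C this mix gives (39/56)·(-10) + (17/56)·(-3) = -63/8.
The defender will play C, holding the attacker to -63/8. Shifting weight toward the row that does better against C would raise this floor (the equalizing mix achieves -7 against both C and B), so the proposed strategy is not optimal.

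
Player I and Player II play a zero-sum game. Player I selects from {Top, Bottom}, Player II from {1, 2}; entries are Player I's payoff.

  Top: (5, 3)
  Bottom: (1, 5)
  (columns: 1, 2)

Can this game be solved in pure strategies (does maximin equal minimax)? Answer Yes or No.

No

Row minima: Top → 3, Bottom → 1; maximin = 3.
Column maxima: 1 → 5, 2 → 5; minimax = 5.
3 ≠ 5, so no pure-strategy equilibrium exists.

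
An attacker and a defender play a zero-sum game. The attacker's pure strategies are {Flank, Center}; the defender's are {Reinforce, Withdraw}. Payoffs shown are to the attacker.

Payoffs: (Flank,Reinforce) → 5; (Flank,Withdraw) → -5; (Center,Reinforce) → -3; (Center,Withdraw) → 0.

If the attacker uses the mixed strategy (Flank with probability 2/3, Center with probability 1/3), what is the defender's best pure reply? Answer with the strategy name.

Withdraw

If the defender plays Reinforce, the attacker's expected payoff is (2/3)·5 + (1/3)·(-3) = 7/3.
If the defender plays Withdraw, the attacker's expected payoff is (2/3)·(-5) + (1/3)·0 = -10/3.
The defender minimizes the attacker's payoff; the smallest is -10/3, so the best response is Withdraw.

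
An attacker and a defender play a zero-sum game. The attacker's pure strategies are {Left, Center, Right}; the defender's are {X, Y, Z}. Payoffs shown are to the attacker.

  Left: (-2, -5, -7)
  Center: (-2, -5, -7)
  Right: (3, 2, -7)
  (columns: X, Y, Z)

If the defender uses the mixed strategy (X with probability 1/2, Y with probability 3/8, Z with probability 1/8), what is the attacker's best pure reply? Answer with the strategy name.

Right

Expected payoff of Left: (1/2)·(-2) + (3/8)·(-5) + (1/8)·(-7) = -15/4.
Expected payoff of Center: (1/2)·(-2) + (3/8)·(-5) + (1/8)·(-7) = -15/4.
Expected payoff of Right: (1/2)·3 + (3/8)·2 + (1/8)·(-7) = 11/8.
The largest is 11/8, so the attacker's best response is Right.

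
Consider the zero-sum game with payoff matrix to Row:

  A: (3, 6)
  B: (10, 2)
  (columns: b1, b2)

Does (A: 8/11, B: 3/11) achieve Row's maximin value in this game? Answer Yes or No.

Against b1 this mix gives (8/11)·3 + (3/11)·10 = 54/11.
Against b2 this mix gives (8/11)·6 + (3/11)·2 = 54/11.
All of Column's active replies (b1, b2) yield 54/11, and no column does worse for Row. The mix makes Column indifferent and guarantees 54/11, so it is optimal.

Yes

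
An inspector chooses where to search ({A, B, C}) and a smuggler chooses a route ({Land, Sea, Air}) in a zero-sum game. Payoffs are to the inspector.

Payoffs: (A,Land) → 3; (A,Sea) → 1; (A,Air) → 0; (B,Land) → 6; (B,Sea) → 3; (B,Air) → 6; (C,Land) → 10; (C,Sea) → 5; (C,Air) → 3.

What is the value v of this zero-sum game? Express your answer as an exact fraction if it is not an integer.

Row minima: A → 0, B → 3, C → 3; maximin = 3.
Column maxima: Land → 10, Sea → 5, Air → 6; minimax = 5.
3 ≠ 5, so there is no saddle point; optimal play is mixed.
A is strictly dominated by B, so the inspector never plays it.
Land is strictly dominated by Sea (it gives the inspector strictly more in every row), so the smuggler never plays it.
On the remaining 2×2 (B, C vs Sea, Air):
Let the inspector play B with probability p. Expected payoff against Sea: 3p + 5(1−p) = −2p + 5; against Air: 6p + 3(1−p) = 3p + 3.
Setting these equal: −2p + 5 = 3p + 3 ⇒ −5p = -2 ⇒ p = 2/5, and the value is (-2)·(2/5) + 5 = 21/5.
For the smuggler: with q = P(Sea), equating B's and C's payoffs gives −3q + 6 = 2q + 3 ⇒ q = 3/5.

21/5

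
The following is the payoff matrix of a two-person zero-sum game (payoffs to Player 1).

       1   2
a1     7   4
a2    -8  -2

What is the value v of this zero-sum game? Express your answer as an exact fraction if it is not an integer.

Row minima: a1 → 4, a2 → -8; maximin = 4.
Column maxima: 1 → 7, 2 → 4; minimax = 4.
Since maximin = minimax = 4, there is a saddle point and the value is 4.

4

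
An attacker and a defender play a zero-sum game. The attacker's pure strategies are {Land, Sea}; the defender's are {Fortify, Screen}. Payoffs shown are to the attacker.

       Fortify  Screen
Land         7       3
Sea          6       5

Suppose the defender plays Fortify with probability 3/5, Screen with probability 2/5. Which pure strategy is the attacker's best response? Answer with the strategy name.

Expected payoff of Land: (3/5)·7 + (2/5)·3 = 27/5.
Expected payoff of Sea: (3/5)·6 + (2/5)·5 = 28/5.
The largest is 28/5, so the attacker's best response is Sea.

Sea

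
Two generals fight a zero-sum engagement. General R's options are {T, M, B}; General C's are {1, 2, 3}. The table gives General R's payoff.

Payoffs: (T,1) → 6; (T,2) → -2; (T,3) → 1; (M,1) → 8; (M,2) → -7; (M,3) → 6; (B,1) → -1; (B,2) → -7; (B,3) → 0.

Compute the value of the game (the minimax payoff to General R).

Row minima: T → -2, M → -7, B → -7; maximin = -2.
Column maxima: 1 → 8, 2 → -2, 3 → 6; minimax = -2.
Since maximin = minimax = -2, there is a saddle point and the value is -2.

-2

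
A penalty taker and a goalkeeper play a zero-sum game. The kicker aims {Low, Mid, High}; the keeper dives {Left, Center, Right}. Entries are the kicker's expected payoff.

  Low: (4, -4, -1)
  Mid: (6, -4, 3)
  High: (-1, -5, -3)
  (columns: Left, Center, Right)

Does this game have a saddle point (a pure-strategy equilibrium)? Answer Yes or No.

Row minima: Low → -4, Mid → -4, High → -5; maximin = -4.
Column maxima: Left → 6, Center → -4, Right → 3; minimax = -4.
maximin = minimax = -4, so a saddle point exists.

Yes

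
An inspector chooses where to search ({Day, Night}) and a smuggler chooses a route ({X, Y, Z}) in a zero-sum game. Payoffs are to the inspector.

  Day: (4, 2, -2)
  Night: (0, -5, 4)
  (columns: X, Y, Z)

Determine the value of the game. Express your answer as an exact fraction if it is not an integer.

Row minima: Day → -2, Night → -5; maximin = -2.
Column maxima: X → 4, Y → 2, Z → 4; minimax = 2.
-2 ≠ 2, so there is no saddle point; optimal play is mixed.
X is strictly dominated by Y (it gives the inspector strictly more in every row), so the smuggler never plays it.
On the remaining 2×2 (Day, Night vs Y, Z):
Let the inspector play Day with probability p. Expected payoff against Y: 2p + (-5)(1−p) = 7p − 5; against Z: (-2)p + 4(1−p) = −6p + 4.
Setting these equal: 7p − 5 = −6p + 4 ⇒ 13p = 9 ⇒ p = 9/13, and the value is (7)·(9/13) − 5 = -2/13.
For the smuggler: with q = P(Y), equating Day's and Night's payoffs gives 4q − 2 = −9q + 4 ⇒ q = 6/13.

-2/13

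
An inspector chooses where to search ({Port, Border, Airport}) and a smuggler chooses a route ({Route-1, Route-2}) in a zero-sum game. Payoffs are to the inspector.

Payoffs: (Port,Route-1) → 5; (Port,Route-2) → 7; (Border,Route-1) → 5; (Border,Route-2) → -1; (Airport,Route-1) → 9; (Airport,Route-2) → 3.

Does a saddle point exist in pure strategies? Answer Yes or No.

No

Row minima: Port → 5, Border → -1, Airport → 3; maximin = 5.
Column maxima: Route-1 → 9, Route-2 → 7; minimax = 7.
5 ≠ 7, so no pure-strategy equilibrium exists.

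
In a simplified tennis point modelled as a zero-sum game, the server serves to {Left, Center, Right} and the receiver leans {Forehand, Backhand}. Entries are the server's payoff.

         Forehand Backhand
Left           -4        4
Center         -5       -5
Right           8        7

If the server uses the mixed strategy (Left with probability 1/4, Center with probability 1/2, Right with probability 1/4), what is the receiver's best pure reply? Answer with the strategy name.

If the receiver plays Forehand, the server's expected payoff is (1/4)·(-4) + (1/2)·(-5) + (1/4)·8 = -3/2.
If the receiver plays Backhand, the server's expected payoff is (1/4)·4 + (1/2)·(-5) + (1/4)·7 = 1/4.
The receiver minimizes the server's payoff; the smallest is -3/2, so the best response is Forehand.

Forehand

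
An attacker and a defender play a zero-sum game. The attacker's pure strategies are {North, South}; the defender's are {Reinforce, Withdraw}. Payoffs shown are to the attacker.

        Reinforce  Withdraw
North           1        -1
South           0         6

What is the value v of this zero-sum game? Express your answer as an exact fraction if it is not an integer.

3/4

Row minima: North → -1, South → 0; maximin = 0.
Column maxima: Reinforce → 1, Withdraw → 6; minimax = 1.
0 ≠ 1, so there is no saddle point; optimal play is mixed.
Let the attacker play North with probability p. Expected payoff against Reinforce: 1p + 0(1−p) = p; against Withdraw: (-1)p + 6(1−p) = −7p + 6.
Setting these equal: p = −7p + 6 ⇒ 8p = 6 ⇒ p = 3/4, and the value is (1)·(3/4) = 3/4.
For the defender: with q = P(Reinforce), equating North's and South's payoffs gives 2q − 1 = −6q + 6 ⇒ q = 7/8.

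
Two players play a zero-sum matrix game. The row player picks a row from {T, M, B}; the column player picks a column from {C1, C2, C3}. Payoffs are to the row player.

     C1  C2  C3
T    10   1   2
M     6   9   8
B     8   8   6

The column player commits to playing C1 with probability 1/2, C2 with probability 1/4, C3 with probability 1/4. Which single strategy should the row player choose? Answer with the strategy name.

B

Expected payoff of T: (1/2)·10 + (1/4)·1 + (1/4)·2 = 23/4.
Expected payoff of M: (1/2)·6 + (1/4)·9 + (1/4)·8 = 29/4.
Expected payoff of B: (1/2)·8 + (1/4)·8 + (1/4)·6 = 15/2.
The largest is 15/2, so the row player's best response is B.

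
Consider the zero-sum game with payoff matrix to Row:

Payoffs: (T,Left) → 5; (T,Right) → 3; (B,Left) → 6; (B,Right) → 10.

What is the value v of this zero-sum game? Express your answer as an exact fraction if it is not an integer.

Row minima: T → 3, B → 6; maximin = 6.
Column maxima: Left → 6, Right → 10; minimax = 6.
Since maximin = minimax = 6, there is a saddle point and the value is 6.

6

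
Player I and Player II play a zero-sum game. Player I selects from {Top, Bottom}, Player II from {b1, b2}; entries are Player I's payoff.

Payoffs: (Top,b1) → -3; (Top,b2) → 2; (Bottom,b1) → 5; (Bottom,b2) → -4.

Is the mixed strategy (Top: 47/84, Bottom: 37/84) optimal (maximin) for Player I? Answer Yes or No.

No

Against b1 this mix gives (47/84)·(-3) + (37/84)·5 = 11/21.
Against b2 this mix gives (47/84)·2 + (37/84)·(-4) = -9/14.
Player II will play b2, holding Player I to -9/14. Shifting weight toward the row that does better against b2 would raise this floor (the equalizing mix achieves -1/7 against both b2 and b1), so the proposed strategy is not optimal.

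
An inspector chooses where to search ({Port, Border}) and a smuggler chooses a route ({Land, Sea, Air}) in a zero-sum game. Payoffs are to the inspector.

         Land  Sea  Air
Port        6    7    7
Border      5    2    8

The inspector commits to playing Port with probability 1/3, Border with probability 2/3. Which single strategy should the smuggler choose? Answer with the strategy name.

If the smuggler plays Land, the inspector's expected payoff is (1/3)·6 + (2/3)·5 = 16/3.
If the smuggler plays Sea, the inspector's expected payoff is (1/3)·7 + (2/3)·2 = 11/3.
If the smuggler plays Air, the inspector's expected payoff is (1/3)·7 + (2/3)·8 = 23/3.
The smuggler minimizes the inspector's payoff; the smallest is 11/3, so the best response is Sea.

Sea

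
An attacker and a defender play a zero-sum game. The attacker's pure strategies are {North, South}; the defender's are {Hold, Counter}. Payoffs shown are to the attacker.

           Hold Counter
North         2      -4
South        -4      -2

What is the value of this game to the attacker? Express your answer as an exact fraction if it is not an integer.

-5/2

Row minima: North → -4, South → -4; maximin = -4.
Column maxima: Hold → 2, Counter → -2; minimax = -2.
-4 ≠ -2, so there is no saddle point; optimal play is mixed.
Let the attacker play North with probability p. Expected payoff against Hold: 2p + (-4)(1−p) = 6p − 4; against Counter: (-4)p + (-2)(1−p) = −2p − 2.
Setting these equal: 6p − 4 = −2p − 2 ⇒ 8p = 2 ⇒ p = 1/4, and the value is (6)·(1/4) − 4 = -5/2.
For the defender: with q = P(Hold), equating North's and South's payoffs gives 6q − 4 = −2q − 2 ⇒ q = 1/4.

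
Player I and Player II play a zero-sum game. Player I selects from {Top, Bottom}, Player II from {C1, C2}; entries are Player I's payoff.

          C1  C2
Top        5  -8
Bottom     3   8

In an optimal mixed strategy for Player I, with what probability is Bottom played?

13/18

Row minima: Top → -8, Bottom → 3; maximin = 3.
Column maxima: C1 → 5, C2 → 8; minimax = 5.
3 ≠ 5, so there is no saddle point; optimal play is mixed.
Let Player I play Top with probability p. Expected payoff against C1: 5p + 3(1−p) = 2p + 3; against C2: (-8)p + 8(1−p) = −16p + 8.
Setting these equal: 2p + 3 = −16p + 8 ⇒ 18p = 5 ⇒ p = 5/18, and the value is (2)·(5/18) + 3 = 32/9.
For Player II: with q = P(C1), equating Top's and Bottom's payoffs gives 13q − 8 = −5q + 8 ⇒ q = 8/9.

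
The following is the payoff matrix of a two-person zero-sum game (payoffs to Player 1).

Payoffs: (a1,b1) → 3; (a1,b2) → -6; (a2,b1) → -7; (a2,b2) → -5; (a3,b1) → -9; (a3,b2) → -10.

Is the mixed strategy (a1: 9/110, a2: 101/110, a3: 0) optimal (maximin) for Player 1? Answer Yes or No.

Against b1 this mix gives (9/110)·3 + (101/110)·(-7) = -68/11.
Against b2 this mix gives (9/110)·(-6) + (101/110)·(-5) = -559/110.
Player 2 will play b1, holding Player 1 to -68/11. Shifting weight toward the row that does better against b1 would raise this floor (the equalizing mix achieves -57/11 against both b1 and b2), so the proposed strategy is not optimal.

No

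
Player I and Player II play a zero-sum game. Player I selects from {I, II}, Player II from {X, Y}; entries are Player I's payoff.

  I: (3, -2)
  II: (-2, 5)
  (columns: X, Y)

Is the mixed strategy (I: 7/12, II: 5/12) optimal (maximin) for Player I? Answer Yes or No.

Against X this mix gives (7/12)·3 + (5/12)·(-2) = 11/12.
Against Y this mix gives (7/12)·(-2) + (5/12)·5 = 11/12.
All of Player II's active replies (X, Y) yield 11/12, and no column does worse for Player I. The mix makes Player II indifferent and guarantees 11/12, so it is optimal.

Yes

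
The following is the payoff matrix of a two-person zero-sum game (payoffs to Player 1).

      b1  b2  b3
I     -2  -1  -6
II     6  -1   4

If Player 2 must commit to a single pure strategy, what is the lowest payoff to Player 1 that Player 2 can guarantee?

-1

Column maxima: b1 → 6, b2 → -1, b3 → 4.
The smallest of these is -1.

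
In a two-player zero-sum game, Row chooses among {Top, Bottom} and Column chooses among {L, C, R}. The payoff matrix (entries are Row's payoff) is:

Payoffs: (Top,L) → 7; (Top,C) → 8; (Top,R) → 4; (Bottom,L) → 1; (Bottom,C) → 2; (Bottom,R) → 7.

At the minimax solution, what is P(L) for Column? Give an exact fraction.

1/3

Row minima: Top → 4, Bottom → 1; maximin = 4.
Column maxima: L → 7, C → 8, R → 7; minimax = 7.
4 ≠ 7, so there is no saddle point; optimal play is mixed.
C is strictly dominated by L (it gives Row strictly more in every row), so Column never plays it.
On the remaining 2×2 (Top, Bottom vs L, R):
Let Row play Top with probability p. Expected payoff against L: 7p + 1(1−p) = 6p + 1; against R: 4p + 7(1−p) = −3p + 7.
Setting these equal: 6p + 1 = −3p + 7 ⇒ 9p = 6 ⇒ p = 2/3, and the value is (6)·(2/3) + 1 = 5.
For Column: with q = P(L), equating Top's and Bottom's payoffs gives 3q + 4 = −6q + 7 ⇒ q = 1/3.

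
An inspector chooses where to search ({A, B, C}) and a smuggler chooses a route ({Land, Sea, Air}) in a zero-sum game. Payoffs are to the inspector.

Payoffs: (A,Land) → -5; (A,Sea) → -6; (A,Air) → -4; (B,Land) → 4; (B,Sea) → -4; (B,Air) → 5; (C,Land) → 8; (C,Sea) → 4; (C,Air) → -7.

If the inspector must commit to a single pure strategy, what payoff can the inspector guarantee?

Row minima: A → -6, B → -4, C → -7.
The best of these is -4.

-4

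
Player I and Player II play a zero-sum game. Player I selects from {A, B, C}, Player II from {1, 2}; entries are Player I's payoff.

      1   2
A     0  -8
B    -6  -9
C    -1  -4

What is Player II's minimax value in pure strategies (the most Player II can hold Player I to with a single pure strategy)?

-4

Column maxima: 1 → 0, 2 → -4.
The smallest of these is -4.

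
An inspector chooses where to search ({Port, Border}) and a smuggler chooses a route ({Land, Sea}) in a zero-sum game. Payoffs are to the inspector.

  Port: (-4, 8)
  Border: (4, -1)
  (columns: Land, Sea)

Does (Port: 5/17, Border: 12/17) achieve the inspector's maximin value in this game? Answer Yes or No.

Against Land this mix gives (5/17)·(-4) + (12/17)·4 = 28/17.
Against Sea this mix gives (5/17)·8 + (12/17)·(-1) = 28/17.
All of the smuggler's active replies (Land, Sea) yield 28/17, and no column does worse for the inspector. The mix makes the smuggler indifferent and guarantees 28/17, so it is optimal.

Yes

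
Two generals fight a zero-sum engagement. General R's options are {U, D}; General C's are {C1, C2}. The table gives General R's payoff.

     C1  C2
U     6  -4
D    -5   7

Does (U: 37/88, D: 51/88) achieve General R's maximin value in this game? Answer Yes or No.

Against C1 this mix gives (37/88)·6 + (51/88)·(-5) = -3/8.
Against C2 this mix gives (37/88)·(-4) + (51/88)·7 = 19/8.
General C will play C1, holding General R to -3/8. Shifting weight toward the row that does better against C1 would raise this floor (the equalizing mix achieves 1 against both C1 and C2), so the proposed strategy is not optimal.

No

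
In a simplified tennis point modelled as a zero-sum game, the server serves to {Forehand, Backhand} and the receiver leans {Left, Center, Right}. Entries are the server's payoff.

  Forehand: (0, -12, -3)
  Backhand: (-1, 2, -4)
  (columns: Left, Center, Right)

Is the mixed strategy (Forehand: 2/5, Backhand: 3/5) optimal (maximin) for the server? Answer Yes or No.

Against Left this mix gives (2/5)·0 + (3/5)·(-1) = -3/5.
Against Center this mix gives (2/5)·(-12) + (3/5)·2 = -18/5.
Against Right this mix gives (2/5)·(-3) + (3/5)·(-4) = -18/5.
All of the receiver's active replies (Center, Right) yield -18/5, and no column does worse for the server. The mix makes the receiver indifferent and guarantees -18/5, so it is optimal.

Yes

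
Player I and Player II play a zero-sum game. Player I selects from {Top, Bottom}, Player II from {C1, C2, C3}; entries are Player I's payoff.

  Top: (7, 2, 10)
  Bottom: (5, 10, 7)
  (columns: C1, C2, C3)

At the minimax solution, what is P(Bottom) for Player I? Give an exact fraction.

1/2

Row minima: Top → 2, Bottom → 5; maximin = 5.
Column maxima: C1 → 7, C2 → 10, C3 → 10; minimax = 7.
5 ≠ 7, so there is no saddle point; optimal play is mixed.
C3 is strictly dominated by C1 (it gives Player I strictly more in every row), so Player II never plays it.
On the remaining 2×2 (Top, Bottom vs C1, C2):
Let Player I play Top with probability p. Expected payoff against C1: 7p + 5(1−p) = 2p + 5; against C2: 2p + 10(1−p) = −8p + 10.
Setting these equal: 2p + 5 = −8p + 10 ⇒ 10p = 5 ⇒ p = 1/2, and the value is (2)·(1/2) + 5 = 6.
For Player II: with q = P(C1), equating Top's and Bottom's payoffs gives 5q + 2 = −5q + 10 ⇒ q = 4/5.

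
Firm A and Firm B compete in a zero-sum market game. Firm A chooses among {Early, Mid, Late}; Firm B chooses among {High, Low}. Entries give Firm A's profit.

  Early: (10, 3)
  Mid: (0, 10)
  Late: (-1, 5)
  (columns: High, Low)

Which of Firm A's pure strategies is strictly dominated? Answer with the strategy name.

Mid gives a strictly higher payoff than Late against every column: 0 > -1, 10 > 5.
So Late is strictly dominated and Firm A never plays it.

Late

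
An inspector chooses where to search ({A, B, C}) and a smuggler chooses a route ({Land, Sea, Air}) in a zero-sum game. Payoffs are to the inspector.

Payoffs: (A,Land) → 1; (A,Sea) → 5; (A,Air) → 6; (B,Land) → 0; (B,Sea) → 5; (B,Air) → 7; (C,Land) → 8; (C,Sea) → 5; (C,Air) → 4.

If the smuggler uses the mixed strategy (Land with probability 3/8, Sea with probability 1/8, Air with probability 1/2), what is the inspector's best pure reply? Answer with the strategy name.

C

Expected payoff of A: (3/8)·1 + (1/8)·5 + (1/2)·6 = 4.
Expected payoff of B: (3/8)·0 + (1/8)·5 + (1/2)·7 = 33/8.
Expected payoff of C: (3/8)·8 + (1/8)·5 + (1/2)·4 = 45/8.
The largest is 45/8, so the inspector's best response is C.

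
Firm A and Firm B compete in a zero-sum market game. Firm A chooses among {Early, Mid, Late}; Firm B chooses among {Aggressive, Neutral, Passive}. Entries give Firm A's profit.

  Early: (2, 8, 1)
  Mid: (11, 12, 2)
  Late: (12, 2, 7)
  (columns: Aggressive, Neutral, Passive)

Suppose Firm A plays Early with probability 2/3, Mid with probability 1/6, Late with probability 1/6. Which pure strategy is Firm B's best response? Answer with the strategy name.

If Firm B plays Aggressive, Firm A's expected payoff is (2/3)·2 + (1/6)·11 + (1/6)·12 = 31/6.
If Firm B plays Neutral, Firm A's expected payoff is (2/3)·8 + (1/6)·12 + (1/6)·2 = 23/3.
If Firm B plays Passive, Firm A's expected payoff is (2/3)·1 + (1/6)·2 + (1/6)·7 = 13/6.
Firm B minimizes Firm A's payoff; the smallest is 13/6, so the best response is Passive.

Passive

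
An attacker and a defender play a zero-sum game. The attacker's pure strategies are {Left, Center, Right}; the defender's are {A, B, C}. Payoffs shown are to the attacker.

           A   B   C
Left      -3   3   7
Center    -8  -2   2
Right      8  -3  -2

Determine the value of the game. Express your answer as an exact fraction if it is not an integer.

15/17

Row minima: Left → -3, Center → -8, Right → -3; maximin = -3.
Column maxima: A → 8, B → 3, C → 7; minimax = 3.
-3 ≠ 3, so there is no saddle point; optimal play is mixed.
Center is strictly dominated by Left, so the attacker never plays it.
C is strictly dominated by B (it gives the attacker strictly more in every row), so the defender never plays it.
On the remaining 2×2 (Left, Right vs A, B):
Let the attacker play Left with probability p. Expected payoff against A: (-3)p + 8(1−p) = −11p + 8; against B: 3p + (-3)(1−p) = 6p − 3.
Setting these equal: −11p + 8 = 6p − 3 ⇒ −17p = -11 ⇒ p = 11/17, and the value is (-11)·(11/17) + 8 = 15/17.
For the defender: with q = P(A), equating Left's and Right's payoffs gives −6q + 3 = 11q − 3 ⇒ q = 6/17.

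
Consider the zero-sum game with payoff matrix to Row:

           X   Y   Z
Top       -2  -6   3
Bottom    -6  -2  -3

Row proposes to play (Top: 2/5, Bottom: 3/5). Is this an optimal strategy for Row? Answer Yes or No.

Against X this mix gives (2/5)·(-2) + (3/5)·(-6) = -22/5.
Against Y this mix gives (2/5)·(-6) + (3/5)·(-2) = -18/5.
Against Z this mix gives (2/5)·3 + (3/5)·(-3) = -3/5.
Column will play X, holding Row to -22/5. Shifting weight toward the row that does better against X would raise this floor (the equalizing mix achieves -4 against both X and Y), so the proposed strategy is not optimal.

No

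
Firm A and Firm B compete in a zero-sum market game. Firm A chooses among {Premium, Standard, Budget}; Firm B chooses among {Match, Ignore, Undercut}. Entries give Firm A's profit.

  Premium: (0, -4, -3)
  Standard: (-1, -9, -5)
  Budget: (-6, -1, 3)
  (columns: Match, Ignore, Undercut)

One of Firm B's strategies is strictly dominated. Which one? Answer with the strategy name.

Ignore holds Firm A's payoff strictly below Undercut in every row: -4 < -3, -9 < -5, -1 < 3.
So Undercut is strictly dominated for Firm B.

Undercut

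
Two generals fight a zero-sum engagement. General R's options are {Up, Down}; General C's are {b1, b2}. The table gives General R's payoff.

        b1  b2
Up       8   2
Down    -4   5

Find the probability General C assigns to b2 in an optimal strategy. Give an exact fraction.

Row minima: Up → 2, Down → -4; maximin = 2.
Column maxima: b1 → 8, b2 → 5; minimax = 5.
2 ≠ 5, so there is no saddle point; optimal play is mixed.
Let General R play Up with probability p. Expected payoff against b1: 8p + (-4)(1−p) = 12p − 4; against b2: 2p + 5(1−p) = −3p + 5.
Setting these equal: 12p − 4 = −3p + 5 ⇒ 15p = 9 ⇒ p = 3/5, and the value is (12)·(3/5) − 4 = 16/5.
For General C: with q = P(b1), equating Up's and Down's payoffs gives 6q + 2 = −9q + 5 ⇒ q = 1/5.

4/5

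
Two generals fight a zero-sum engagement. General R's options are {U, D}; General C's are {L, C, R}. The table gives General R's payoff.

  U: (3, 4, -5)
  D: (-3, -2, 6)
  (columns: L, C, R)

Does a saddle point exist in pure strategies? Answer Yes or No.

No

Row minima: U → -5, D → -3; maximin = -3.
Column maxima: L → 3, C → 4, R → 6; minimax = 3.
-3 ≠ 3, so no pure-strategy equilibrium exists.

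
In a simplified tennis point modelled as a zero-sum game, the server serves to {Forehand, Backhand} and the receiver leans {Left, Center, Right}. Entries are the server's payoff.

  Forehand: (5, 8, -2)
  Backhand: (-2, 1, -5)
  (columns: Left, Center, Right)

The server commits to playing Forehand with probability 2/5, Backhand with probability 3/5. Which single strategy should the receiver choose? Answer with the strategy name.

Right

If the receiver plays Left, the server's expected payoff is (2/5)·5 + (3/5)·(-2) = 4/5.
If the receiver plays Center, the server's expected payoff is (2/5)·8 + (3/5)·1 = 19/5.
If the receiver plays Right, the server's expected payoff is (2/5)·(-2) + (3/5)·(-5) = -19/5.
The receiver minimizes the server's payoff; the smallest is -19/5, so the best response is Right.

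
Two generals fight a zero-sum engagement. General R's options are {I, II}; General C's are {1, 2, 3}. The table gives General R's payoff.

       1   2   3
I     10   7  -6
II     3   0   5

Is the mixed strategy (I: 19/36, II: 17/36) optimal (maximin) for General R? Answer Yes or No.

No

Against 1 this mix gives (19/36)·10 + (17/36)·3 = 241/36.
Against 2 this mix gives (19/36)·7 + (17/36)·0 = 133/36.
Against 3 this mix gives (19/36)·(-6) + (17/36)·5 = -29/36.
General C will play 3, holding General R to -29/36. Shifting weight toward the row that does better against 3 would raise this floor (the equalizing mix achieves 35/18 against both 3 and 2), so the proposed strategy is not optimal.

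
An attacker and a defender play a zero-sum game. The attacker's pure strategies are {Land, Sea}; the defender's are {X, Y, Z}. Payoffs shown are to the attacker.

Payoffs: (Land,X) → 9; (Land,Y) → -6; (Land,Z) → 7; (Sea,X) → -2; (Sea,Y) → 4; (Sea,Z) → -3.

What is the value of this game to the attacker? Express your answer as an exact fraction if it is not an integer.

1/2

Row minima: Land → -6, Sea → -3; maximin = -3.
Column maxima: X → 9, Y → 4, Z → 7; minimax = 4.
-3 ≠ 4, so there is no saddle point; optimal play is mixed.
X is strictly dominated by Z (it gives the attacker strictly more in every row), so the defender never plays it.
On the remaining 2×2 (Land, Sea vs Y, Z):
Let the attacker play Land with probability p. Expected payoff against Y: (-6)p + 4(1−p) = −10p + 4; against Z: 7p + (-3)(1−p) = 10p − 3.
Setting these equal: −10p + 4 = 10p − 3 ⇒ −20p = -7 ⇒ p = 7/20, and the value is (-10)·(7/20) + 4 = 1/2.
For the defender: with q = P(Y), equating Land's and Sea's payoffs gives −13q + 7 = 7q − 3 ⇒ q = 1/2.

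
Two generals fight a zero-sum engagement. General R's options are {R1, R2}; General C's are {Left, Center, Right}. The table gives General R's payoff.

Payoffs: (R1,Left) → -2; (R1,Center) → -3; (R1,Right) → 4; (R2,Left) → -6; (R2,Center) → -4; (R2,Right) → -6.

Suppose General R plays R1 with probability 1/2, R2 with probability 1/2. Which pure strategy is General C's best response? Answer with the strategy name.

If General C plays Left, General R's expected payoff is (1/2)·(-2) + (1/2)·(-6) = -4.
If General C plays Center, General R's expected payoff is (1/2)·(-3) + (1/2)·(-4) = -7/2.
If General C plays Right, General R's expected payoff is (1/2)·4 + (1/2)·(-6) = -1.
General C minimizes General R's payoff; the smallest is -4, so the best response is Left.

Left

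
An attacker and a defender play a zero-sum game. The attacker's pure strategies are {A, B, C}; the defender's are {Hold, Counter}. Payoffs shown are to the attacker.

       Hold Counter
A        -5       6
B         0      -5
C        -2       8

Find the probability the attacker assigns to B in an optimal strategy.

2/3

Row minima: A → -5, B → -5, C → -2; maximin = -2.
Column maxima: Hold → 0, Counter → 8; minimax = 0.
-2 ≠ 0, so there is no saddle point; optimal play is mixed.
A is strictly dominated by C, so the attacker never plays it.
On the remaining 2×2 (B, C vs Hold, Counter):
Let the attacker play B with probability p. Expected payoff against Hold: 0p + (-2)(1−p) = 2p − 2; against Counter: (-5)p + 8(1−p) = −13p + 8.
Setting these equal: 2p − 2 = −13p + 8 ⇒ 15p = 10 ⇒ p = 2/3, and the value is (2)·(2/3) − 2 = -2/3.
For the defender: with q = P(Hold), equating B's and C's payoffs gives 5q − 5 = −10q + 8 ⇒ q = 13/15.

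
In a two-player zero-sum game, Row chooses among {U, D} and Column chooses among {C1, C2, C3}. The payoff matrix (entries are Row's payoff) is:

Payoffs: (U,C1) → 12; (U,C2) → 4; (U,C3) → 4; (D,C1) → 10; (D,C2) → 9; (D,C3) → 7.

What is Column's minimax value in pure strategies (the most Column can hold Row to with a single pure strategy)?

Column maxima: C1 → 12, C2 → 9, C3 → 7.
The smallest of these is 7.

7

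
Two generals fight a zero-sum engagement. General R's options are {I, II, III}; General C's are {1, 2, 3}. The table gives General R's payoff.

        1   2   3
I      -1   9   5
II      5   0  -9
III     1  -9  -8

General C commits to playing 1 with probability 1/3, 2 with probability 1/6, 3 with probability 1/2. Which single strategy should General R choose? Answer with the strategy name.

Expected payoff of I: (1/3)·(-1) + (1/6)·9 + (1/2)·5 = 11/3.
Expected payoff of II: (1/3)·5 + (1/6)·0 + (1/2)·(-9) = -17/6.
Expected payoff of III: (1/3)·1 + (1/6)·(-9) + (1/2)·(-8) = -31/6.
The largest is 11/3, so General R's best response is I.

I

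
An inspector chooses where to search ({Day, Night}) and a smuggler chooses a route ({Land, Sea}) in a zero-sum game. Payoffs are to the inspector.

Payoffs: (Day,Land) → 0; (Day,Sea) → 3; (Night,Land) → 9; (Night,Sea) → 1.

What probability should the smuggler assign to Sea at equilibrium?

Row minima: Day → 0, Night → 1; maximin = 1.
Column maxima: Land → 9, Sea → 3; minimax = 3.
1 ≠ 3, so there is no saddle point; optimal play is mixed.
Let the inspector play Day with probability p. Expected payoff against Land: 0p + 9(1−p) = −9p + 9; against Sea: 3p + 1(1−p) = 2p + 1.
Setting these equal: −9p + 9 = 2p + 1 ⇒ −11p = -8 ⇒ p = 8/11, and the value is (-9)·(8/11) + 9 = 27/11.
For the smuggler: with q = P(Land), equating Day's and Night's payoffs gives −3q + 3 = 8q + 1 ⇒ q = 2/11.

9/11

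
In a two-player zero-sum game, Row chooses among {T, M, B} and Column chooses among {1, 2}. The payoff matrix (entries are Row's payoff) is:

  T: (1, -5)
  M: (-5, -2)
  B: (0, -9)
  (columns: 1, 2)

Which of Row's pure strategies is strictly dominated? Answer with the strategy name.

T gives a strictly higher payoff than B against every column: 1 > 0, -5 > -9.
So B is strictly dominated and Row never plays it.

B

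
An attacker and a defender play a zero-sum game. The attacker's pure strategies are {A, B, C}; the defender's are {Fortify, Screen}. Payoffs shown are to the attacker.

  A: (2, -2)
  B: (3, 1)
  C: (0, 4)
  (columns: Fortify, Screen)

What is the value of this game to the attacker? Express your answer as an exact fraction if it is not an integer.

2

Row minima: A → -2, B → 1, C → 0; maximin = 1.
Column maxima: Fortify → 3, Screen → 4; minimax = 3.
1 ≠ 3, so there is no saddle point; optimal play is mixed.
A is strictly dominated by B, so the attacker never plays it.
On the remaining 2×2 (B, C vs Fortify, Screen):
Let the attacker play B with probability p. Expected payoff against Fortify: 3p + 0(1−p) = 3p; against Screen: 1p + 4(1−p) = −3p + 4.
Setting these equal: 3p = −3p + 4 ⇒ 6p = 4 ⇒ p = 2/3, and the value is (3)·(2/3) = 2.
For the defender: with q = P(Fortify), equating B's and C's payoffs gives 2q + 1 = −4q + 4 ⇒ q = 1/2.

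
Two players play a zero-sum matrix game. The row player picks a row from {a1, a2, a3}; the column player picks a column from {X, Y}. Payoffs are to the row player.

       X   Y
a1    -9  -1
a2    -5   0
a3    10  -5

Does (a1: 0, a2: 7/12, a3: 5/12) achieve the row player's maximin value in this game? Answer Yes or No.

Against X this mix gives (7/12)·(-5) + (5/12)·10 = 5/4.
Against Y this mix gives (7/12)·0 + (5/12)·(-5) = -25/12.
The column player will play Y, holding the row player to -25/12. Shifting weight toward the row that does better against Y would raise this floor (the equalizing mix achieves -5/4 against both Y and X), so the proposed strategy is not optimal.

No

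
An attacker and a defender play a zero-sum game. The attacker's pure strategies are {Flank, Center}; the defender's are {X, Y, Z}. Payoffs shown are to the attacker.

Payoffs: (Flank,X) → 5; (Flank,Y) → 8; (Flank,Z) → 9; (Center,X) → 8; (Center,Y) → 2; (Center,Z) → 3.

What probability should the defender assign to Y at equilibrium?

1/3

Row minima: Flank → 5, Center → 2; maximin = 5.
Column maxima: X → 8, Y → 8, Z → 9; minimax = 8.
5 ≠ 8, so there is no saddle point; optimal play is mixed.
Z is strictly dominated by Y (it gives the attacker strictly more in every row), so the defender never plays it.
On the remaining 2×2 (Flank, Center vs X, Y):
Let the attacker play Flank with probability p. Expected payoff against X: 5p + 8(1−p) = −3p + 8; against Y: 8p + 2(1−p) = 6p + 2.
Setting these equal: −3p + 8 = 6p + 2 ⇒ −9p = -6 ⇒ p = 2/3, and the value is (-3)·(2/3) + 8 = 6.
For the defender: with q = P(X), equating Flank's and Center's payoffs gives −3q + 8 = 6q + 2 ⇒ q = 2/3.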